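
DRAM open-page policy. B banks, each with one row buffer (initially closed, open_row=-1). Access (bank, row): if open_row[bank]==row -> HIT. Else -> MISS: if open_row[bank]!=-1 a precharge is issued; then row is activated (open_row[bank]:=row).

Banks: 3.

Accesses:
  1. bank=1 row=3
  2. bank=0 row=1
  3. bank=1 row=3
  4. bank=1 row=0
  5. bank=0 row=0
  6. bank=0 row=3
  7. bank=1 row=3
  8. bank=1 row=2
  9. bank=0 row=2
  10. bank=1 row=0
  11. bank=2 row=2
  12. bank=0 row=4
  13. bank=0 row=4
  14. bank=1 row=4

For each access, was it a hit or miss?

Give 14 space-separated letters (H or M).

Acc 1: bank1 row3 -> MISS (open row3); precharges=0
Acc 2: bank0 row1 -> MISS (open row1); precharges=0
Acc 3: bank1 row3 -> HIT
Acc 4: bank1 row0 -> MISS (open row0); precharges=1
Acc 5: bank0 row0 -> MISS (open row0); precharges=2
Acc 6: bank0 row3 -> MISS (open row3); precharges=3
Acc 7: bank1 row3 -> MISS (open row3); precharges=4
Acc 8: bank1 row2 -> MISS (open row2); precharges=5
Acc 9: bank0 row2 -> MISS (open row2); precharges=6
Acc 10: bank1 row0 -> MISS (open row0); precharges=7
Acc 11: bank2 row2 -> MISS (open row2); precharges=7
Acc 12: bank0 row4 -> MISS (open row4); precharges=8
Acc 13: bank0 row4 -> HIT
Acc 14: bank1 row4 -> MISS (open row4); precharges=9

Answer: M M H M M M M M M M M M H M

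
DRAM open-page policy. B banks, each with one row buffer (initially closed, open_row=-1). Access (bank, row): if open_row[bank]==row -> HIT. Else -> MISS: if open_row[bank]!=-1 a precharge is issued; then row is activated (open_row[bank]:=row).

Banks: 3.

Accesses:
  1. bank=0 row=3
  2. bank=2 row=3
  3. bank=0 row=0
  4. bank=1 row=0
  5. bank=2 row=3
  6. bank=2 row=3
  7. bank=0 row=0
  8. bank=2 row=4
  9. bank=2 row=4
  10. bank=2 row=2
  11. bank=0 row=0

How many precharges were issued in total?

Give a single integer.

Acc 1: bank0 row3 -> MISS (open row3); precharges=0
Acc 2: bank2 row3 -> MISS (open row3); precharges=0
Acc 3: bank0 row0 -> MISS (open row0); precharges=1
Acc 4: bank1 row0 -> MISS (open row0); precharges=1
Acc 5: bank2 row3 -> HIT
Acc 6: bank2 row3 -> HIT
Acc 7: bank0 row0 -> HIT
Acc 8: bank2 row4 -> MISS (open row4); precharges=2
Acc 9: bank2 row4 -> HIT
Acc 10: bank2 row2 -> MISS (open row2); precharges=3
Acc 11: bank0 row0 -> HIT

Answer: 3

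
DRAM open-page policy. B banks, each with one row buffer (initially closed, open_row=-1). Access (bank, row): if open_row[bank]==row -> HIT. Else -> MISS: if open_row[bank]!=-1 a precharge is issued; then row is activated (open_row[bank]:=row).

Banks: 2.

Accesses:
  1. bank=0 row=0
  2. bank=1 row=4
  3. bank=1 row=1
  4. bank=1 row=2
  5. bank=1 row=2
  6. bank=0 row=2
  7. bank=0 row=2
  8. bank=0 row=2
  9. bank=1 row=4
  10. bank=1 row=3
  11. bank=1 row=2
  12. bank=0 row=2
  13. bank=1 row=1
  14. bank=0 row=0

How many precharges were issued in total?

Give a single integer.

Acc 1: bank0 row0 -> MISS (open row0); precharges=0
Acc 2: bank1 row4 -> MISS (open row4); precharges=0
Acc 3: bank1 row1 -> MISS (open row1); precharges=1
Acc 4: bank1 row2 -> MISS (open row2); precharges=2
Acc 5: bank1 row2 -> HIT
Acc 6: bank0 row2 -> MISS (open row2); precharges=3
Acc 7: bank0 row2 -> HIT
Acc 8: bank0 row2 -> HIT
Acc 9: bank1 row4 -> MISS (open row4); precharges=4
Acc 10: bank1 row3 -> MISS (open row3); precharges=5
Acc 11: bank1 row2 -> MISS (open row2); precharges=6
Acc 12: bank0 row2 -> HIT
Acc 13: bank1 row1 -> MISS (open row1); precharges=7
Acc 14: bank0 row0 -> MISS (open row0); precharges=8

Answer: 8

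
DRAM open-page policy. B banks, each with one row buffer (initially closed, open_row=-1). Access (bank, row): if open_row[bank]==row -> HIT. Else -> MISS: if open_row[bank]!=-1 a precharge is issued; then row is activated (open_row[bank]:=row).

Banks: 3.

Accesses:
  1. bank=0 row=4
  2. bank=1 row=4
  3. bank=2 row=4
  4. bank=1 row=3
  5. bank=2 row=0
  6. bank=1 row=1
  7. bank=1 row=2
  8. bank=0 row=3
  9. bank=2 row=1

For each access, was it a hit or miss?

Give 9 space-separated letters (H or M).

Acc 1: bank0 row4 -> MISS (open row4); precharges=0
Acc 2: bank1 row4 -> MISS (open row4); precharges=0
Acc 3: bank2 row4 -> MISS (open row4); precharges=0
Acc 4: bank1 row3 -> MISS (open row3); precharges=1
Acc 5: bank2 row0 -> MISS (open row0); precharges=2
Acc 6: bank1 row1 -> MISS (open row1); precharges=3
Acc 7: bank1 row2 -> MISS (open row2); precharges=4
Acc 8: bank0 row3 -> MISS (open row3); precharges=5
Acc 9: bank2 row1 -> MISS (open row1); precharges=6

Answer: M M M M M M M M M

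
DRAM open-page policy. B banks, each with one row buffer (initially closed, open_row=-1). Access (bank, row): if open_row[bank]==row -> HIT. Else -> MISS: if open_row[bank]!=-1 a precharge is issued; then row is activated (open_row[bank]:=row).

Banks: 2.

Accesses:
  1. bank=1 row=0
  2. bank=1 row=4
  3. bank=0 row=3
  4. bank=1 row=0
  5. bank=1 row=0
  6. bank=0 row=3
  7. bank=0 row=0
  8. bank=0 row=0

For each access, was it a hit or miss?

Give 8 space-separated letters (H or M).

Acc 1: bank1 row0 -> MISS (open row0); precharges=0
Acc 2: bank1 row4 -> MISS (open row4); precharges=1
Acc 3: bank0 row3 -> MISS (open row3); precharges=1
Acc 4: bank1 row0 -> MISS (open row0); precharges=2
Acc 5: bank1 row0 -> HIT
Acc 6: bank0 row3 -> HIT
Acc 7: bank0 row0 -> MISS (open row0); precharges=3
Acc 8: bank0 row0 -> HIT

Answer: M M M M H H M H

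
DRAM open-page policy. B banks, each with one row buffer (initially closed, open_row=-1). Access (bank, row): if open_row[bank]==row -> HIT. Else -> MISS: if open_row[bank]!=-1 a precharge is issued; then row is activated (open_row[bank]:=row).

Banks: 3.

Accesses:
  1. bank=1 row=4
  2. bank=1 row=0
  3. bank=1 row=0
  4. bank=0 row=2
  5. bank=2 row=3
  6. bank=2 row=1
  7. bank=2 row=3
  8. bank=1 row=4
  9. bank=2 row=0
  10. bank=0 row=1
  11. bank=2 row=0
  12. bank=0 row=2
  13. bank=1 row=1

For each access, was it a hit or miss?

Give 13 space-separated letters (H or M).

Acc 1: bank1 row4 -> MISS (open row4); precharges=0
Acc 2: bank1 row0 -> MISS (open row0); precharges=1
Acc 3: bank1 row0 -> HIT
Acc 4: bank0 row2 -> MISS (open row2); precharges=1
Acc 5: bank2 row3 -> MISS (open row3); precharges=1
Acc 6: bank2 row1 -> MISS (open row1); precharges=2
Acc 7: bank2 row3 -> MISS (open row3); precharges=3
Acc 8: bank1 row4 -> MISS (open row4); precharges=4
Acc 9: bank2 row0 -> MISS (open row0); precharges=5
Acc 10: bank0 row1 -> MISS (open row1); precharges=6
Acc 11: bank2 row0 -> HIT
Acc 12: bank0 row2 -> MISS (open row2); precharges=7
Acc 13: bank1 row1 -> MISS (open row1); precharges=8

Answer: M M H M M M M M M M H M M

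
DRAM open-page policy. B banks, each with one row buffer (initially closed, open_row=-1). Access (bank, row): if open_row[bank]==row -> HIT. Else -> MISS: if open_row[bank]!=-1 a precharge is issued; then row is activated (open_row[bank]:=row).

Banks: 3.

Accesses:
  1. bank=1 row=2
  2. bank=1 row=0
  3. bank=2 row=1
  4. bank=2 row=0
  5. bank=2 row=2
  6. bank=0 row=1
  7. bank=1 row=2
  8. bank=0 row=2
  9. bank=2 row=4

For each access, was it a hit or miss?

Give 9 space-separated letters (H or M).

Acc 1: bank1 row2 -> MISS (open row2); precharges=0
Acc 2: bank1 row0 -> MISS (open row0); precharges=1
Acc 3: bank2 row1 -> MISS (open row1); precharges=1
Acc 4: bank2 row0 -> MISS (open row0); precharges=2
Acc 5: bank2 row2 -> MISS (open row2); precharges=3
Acc 6: bank0 row1 -> MISS (open row1); precharges=3
Acc 7: bank1 row2 -> MISS (open row2); precharges=4
Acc 8: bank0 row2 -> MISS (open row2); precharges=5
Acc 9: bank2 row4 -> MISS (open row4); precharges=6

Answer: M M M M M M M M M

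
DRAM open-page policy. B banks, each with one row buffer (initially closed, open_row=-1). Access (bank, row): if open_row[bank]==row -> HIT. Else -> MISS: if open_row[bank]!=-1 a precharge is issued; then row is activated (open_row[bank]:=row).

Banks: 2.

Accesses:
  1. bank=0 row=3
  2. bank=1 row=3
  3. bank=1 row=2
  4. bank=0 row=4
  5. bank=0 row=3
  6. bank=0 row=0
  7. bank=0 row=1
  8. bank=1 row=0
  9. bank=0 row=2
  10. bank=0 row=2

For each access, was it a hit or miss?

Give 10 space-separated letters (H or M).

Acc 1: bank0 row3 -> MISS (open row3); precharges=0
Acc 2: bank1 row3 -> MISS (open row3); precharges=0
Acc 3: bank1 row2 -> MISS (open row2); precharges=1
Acc 4: bank0 row4 -> MISS (open row4); precharges=2
Acc 5: bank0 row3 -> MISS (open row3); precharges=3
Acc 6: bank0 row0 -> MISS (open row0); precharges=4
Acc 7: bank0 row1 -> MISS (open row1); precharges=5
Acc 8: bank1 row0 -> MISS (open row0); precharges=6
Acc 9: bank0 row2 -> MISS (open row2); precharges=7
Acc 10: bank0 row2 -> HIT

Answer: M M M M M M M M M H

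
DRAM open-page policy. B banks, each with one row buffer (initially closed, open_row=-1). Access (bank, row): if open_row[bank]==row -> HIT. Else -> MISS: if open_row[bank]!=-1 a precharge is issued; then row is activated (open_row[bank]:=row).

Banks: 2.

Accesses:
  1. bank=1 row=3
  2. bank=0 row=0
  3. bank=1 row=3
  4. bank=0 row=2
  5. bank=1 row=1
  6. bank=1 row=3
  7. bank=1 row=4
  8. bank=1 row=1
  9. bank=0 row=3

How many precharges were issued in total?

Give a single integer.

Answer: 6

Derivation:
Acc 1: bank1 row3 -> MISS (open row3); precharges=0
Acc 2: bank0 row0 -> MISS (open row0); precharges=0
Acc 3: bank1 row3 -> HIT
Acc 4: bank0 row2 -> MISS (open row2); precharges=1
Acc 5: bank1 row1 -> MISS (open row1); precharges=2
Acc 6: bank1 row3 -> MISS (open row3); precharges=3
Acc 7: bank1 row4 -> MISS (open row4); precharges=4
Acc 8: bank1 row1 -> MISS (open row1); precharges=5
Acc 9: bank0 row3 -> MISS (open row3); precharges=6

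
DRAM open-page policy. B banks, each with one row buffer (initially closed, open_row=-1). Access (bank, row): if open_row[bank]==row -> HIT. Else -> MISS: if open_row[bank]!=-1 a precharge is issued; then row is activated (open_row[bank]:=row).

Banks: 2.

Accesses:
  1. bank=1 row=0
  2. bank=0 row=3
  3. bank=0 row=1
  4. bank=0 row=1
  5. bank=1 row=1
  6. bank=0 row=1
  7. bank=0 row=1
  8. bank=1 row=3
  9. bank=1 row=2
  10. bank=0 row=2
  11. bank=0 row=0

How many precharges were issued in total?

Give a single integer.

Answer: 6

Derivation:
Acc 1: bank1 row0 -> MISS (open row0); precharges=0
Acc 2: bank0 row3 -> MISS (open row3); precharges=0
Acc 3: bank0 row1 -> MISS (open row1); precharges=1
Acc 4: bank0 row1 -> HIT
Acc 5: bank1 row1 -> MISS (open row1); precharges=2
Acc 6: bank0 row1 -> HIT
Acc 7: bank0 row1 -> HIT
Acc 8: bank1 row3 -> MISS (open row3); precharges=3
Acc 9: bank1 row2 -> MISS (open row2); precharges=4
Acc 10: bank0 row2 -> MISS (open row2); precharges=5
Acc 11: bank0 row0 -> MISS (open row0); precharges=6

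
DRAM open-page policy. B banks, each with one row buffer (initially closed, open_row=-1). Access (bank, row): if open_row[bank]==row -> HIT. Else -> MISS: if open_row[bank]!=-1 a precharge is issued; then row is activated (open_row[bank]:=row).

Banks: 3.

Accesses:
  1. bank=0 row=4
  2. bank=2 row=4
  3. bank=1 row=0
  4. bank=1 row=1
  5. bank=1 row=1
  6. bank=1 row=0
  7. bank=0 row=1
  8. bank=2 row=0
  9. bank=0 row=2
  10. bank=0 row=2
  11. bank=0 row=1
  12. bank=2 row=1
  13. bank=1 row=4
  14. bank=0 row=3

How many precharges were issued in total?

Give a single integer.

Acc 1: bank0 row4 -> MISS (open row4); precharges=0
Acc 2: bank2 row4 -> MISS (open row4); precharges=0
Acc 3: bank1 row0 -> MISS (open row0); precharges=0
Acc 4: bank1 row1 -> MISS (open row1); precharges=1
Acc 5: bank1 row1 -> HIT
Acc 6: bank1 row0 -> MISS (open row0); precharges=2
Acc 7: bank0 row1 -> MISS (open row1); precharges=3
Acc 8: bank2 row0 -> MISS (open row0); precharges=4
Acc 9: bank0 row2 -> MISS (open row2); precharges=5
Acc 10: bank0 row2 -> HIT
Acc 11: bank0 row1 -> MISS (open row1); precharges=6
Acc 12: bank2 row1 -> MISS (open row1); precharges=7
Acc 13: bank1 row4 -> MISS (open row4); precharges=8
Acc 14: bank0 row3 -> MISS (open row3); precharges=9

Answer: 9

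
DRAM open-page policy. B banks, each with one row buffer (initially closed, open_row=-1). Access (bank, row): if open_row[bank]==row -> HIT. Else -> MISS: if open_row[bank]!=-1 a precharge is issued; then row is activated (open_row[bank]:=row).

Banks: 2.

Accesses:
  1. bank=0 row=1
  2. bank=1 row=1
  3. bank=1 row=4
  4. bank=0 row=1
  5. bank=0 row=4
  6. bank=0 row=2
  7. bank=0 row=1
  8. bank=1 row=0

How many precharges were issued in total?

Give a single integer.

Answer: 5

Derivation:
Acc 1: bank0 row1 -> MISS (open row1); precharges=0
Acc 2: bank1 row1 -> MISS (open row1); precharges=0
Acc 3: bank1 row4 -> MISS (open row4); precharges=1
Acc 4: bank0 row1 -> HIT
Acc 5: bank0 row4 -> MISS (open row4); precharges=2
Acc 6: bank0 row2 -> MISS (open row2); precharges=3
Acc 7: bank0 row1 -> MISS (open row1); precharges=4
Acc 8: bank1 row0 -> MISS (open row0); precharges=5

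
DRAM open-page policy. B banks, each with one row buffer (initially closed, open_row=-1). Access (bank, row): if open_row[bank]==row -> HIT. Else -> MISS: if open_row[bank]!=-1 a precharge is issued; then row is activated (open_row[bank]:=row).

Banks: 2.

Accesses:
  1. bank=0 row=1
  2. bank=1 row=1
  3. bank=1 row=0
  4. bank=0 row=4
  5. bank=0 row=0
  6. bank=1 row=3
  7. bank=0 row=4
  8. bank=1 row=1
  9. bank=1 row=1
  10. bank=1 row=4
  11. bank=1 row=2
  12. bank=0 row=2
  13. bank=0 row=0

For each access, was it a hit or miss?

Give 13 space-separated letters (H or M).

Answer: M M M M M M M M H M M M M

Derivation:
Acc 1: bank0 row1 -> MISS (open row1); precharges=0
Acc 2: bank1 row1 -> MISS (open row1); precharges=0
Acc 3: bank1 row0 -> MISS (open row0); precharges=1
Acc 4: bank0 row4 -> MISS (open row4); precharges=2
Acc 5: bank0 row0 -> MISS (open row0); precharges=3
Acc 6: bank1 row3 -> MISS (open row3); precharges=4
Acc 7: bank0 row4 -> MISS (open row4); precharges=5
Acc 8: bank1 row1 -> MISS (open row1); precharges=6
Acc 9: bank1 row1 -> HIT
Acc 10: bank1 row4 -> MISS (open row4); precharges=7
Acc 11: bank1 row2 -> MISS (open row2); precharges=8
Acc 12: bank0 row2 -> MISS (open row2); precharges=9
Acc 13: bank0 row0 -> MISS (open row0); precharges=10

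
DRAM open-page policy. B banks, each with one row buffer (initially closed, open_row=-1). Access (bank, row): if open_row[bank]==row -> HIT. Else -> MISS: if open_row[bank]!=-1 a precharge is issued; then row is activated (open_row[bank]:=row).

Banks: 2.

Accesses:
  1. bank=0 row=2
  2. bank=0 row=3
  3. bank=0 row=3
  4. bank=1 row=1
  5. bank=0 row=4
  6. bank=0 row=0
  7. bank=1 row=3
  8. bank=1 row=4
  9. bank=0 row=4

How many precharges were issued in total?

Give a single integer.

Answer: 6

Derivation:
Acc 1: bank0 row2 -> MISS (open row2); precharges=0
Acc 2: bank0 row3 -> MISS (open row3); precharges=1
Acc 3: bank0 row3 -> HIT
Acc 4: bank1 row1 -> MISS (open row1); precharges=1
Acc 5: bank0 row4 -> MISS (open row4); precharges=2
Acc 6: bank0 row0 -> MISS (open row0); precharges=3
Acc 7: bank1 row3 -> MISS (open row3); precharges=4
Acc 8: bank1 row4 -> MISS (open row4); precharges=5
Acc 9: bank0 row4 -> MISS (open row4); precharges=6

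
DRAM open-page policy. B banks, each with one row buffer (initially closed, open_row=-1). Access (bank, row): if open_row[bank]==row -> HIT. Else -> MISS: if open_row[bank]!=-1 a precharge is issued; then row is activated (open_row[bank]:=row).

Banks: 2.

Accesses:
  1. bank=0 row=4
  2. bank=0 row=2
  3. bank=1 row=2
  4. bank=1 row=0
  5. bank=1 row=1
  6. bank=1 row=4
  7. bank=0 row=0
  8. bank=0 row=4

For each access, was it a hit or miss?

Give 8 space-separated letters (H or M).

Acc 1: bank0 row4 -> MISS (open row4); precharges=0
Acc 2: bank0 row2 -> MISS (open row2); precharges=1
Acc 3: bank1 row2 -> MISS (open row2); precharges=1
Acc 4: bank1 row0 -> MISS (open row0); precharges=2
Acc 5: bank1 row1 -> MISS (open row1); precharges=3
Acc 6: bank1 row4 -> MISS (open row4); precharges=4
Acc 7: bank0 row0 -> MISS (open row0); precharges=5
Acc 8: bank0 row4 -> MISS (open row4); precharges=6

Answer: M M M M M M M M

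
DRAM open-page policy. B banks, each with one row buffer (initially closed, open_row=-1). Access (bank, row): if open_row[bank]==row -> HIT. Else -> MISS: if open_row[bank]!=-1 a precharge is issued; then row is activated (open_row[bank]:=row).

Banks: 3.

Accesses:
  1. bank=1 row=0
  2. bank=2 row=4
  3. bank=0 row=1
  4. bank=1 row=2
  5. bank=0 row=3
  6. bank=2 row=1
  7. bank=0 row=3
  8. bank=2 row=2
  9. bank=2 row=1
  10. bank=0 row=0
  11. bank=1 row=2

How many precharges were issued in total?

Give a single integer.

Answer: 6

Derivation:
Acc 1: bank1 row0 -> MISS (open row0); precharges=0
Acc 2: bank2 row4 -> MISS (open row4); precharges=0
Acc 3: bank0 row1 -> MISS (open row1); precharges=0
Acc 4: bank1 row2 -> MISS (open row2); precharges=1
Acc 5: bank0 row3 -> MISS (open row3); precharges=2
Acc 6: bank2 row1 -> MISS (open row1); precharges=3
Acc 7: bank0 row3 -> HIT
Acc 8: bank2 row2 -> MISS (open row2); precharges=4
Acc 9: bank2 row1 -> MISS (open row1); precharges=5
Acc 10: bank0 row0 -> MISS (open row0); precharges=6
Acc 11: bank1 row2 -> HIT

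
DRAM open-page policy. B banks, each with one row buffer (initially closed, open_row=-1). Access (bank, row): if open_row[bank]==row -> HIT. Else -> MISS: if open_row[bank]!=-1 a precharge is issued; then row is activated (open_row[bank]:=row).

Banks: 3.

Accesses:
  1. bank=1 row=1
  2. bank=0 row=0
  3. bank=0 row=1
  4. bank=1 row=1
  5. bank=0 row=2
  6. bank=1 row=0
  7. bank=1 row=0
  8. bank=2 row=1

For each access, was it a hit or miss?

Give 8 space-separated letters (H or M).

Answer: M M M H M M H M

Derivation:
Acc 1: bank1 row1 -> MISS (open row1); precharges=0
Acc 2: bank0 row0 -> MISS (open row0); precharges=0
Acc 3: bank0 row1 -> MISS (open row1); precharges=1
Acc 4: bank1 row1 -> HIT
Acc 5: bank0 row2 -> MISS (open row2); precharges=2
Acc 6: bank1 row0 -> MISS (open row0); precharges=3
Acc 7: bank1 row0 -> HIT
Acc 8: bank2 row1 -> MISS (open row1); precharges=3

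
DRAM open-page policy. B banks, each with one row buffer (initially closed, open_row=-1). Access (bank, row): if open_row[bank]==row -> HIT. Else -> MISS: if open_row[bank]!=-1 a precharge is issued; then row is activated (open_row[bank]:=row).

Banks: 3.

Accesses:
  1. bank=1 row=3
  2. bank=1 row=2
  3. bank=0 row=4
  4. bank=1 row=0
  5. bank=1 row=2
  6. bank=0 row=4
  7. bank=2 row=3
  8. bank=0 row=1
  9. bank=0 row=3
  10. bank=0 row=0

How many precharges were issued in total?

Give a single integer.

Answer: 6

Derivation:
Acc 1: bank1 row3 -> MISS (open row3); precharges=0
Acc 2: bank1 row2 -> MISS (open row2); precharges=1
Acc 3: bank0 row4 -> MISS (open row4); precharges=1
Acc 4: bank1 row0 -> MISS (open row0); precharges=2
Acc 5: bank1 row2 -> MISS (open row2); precharges=3
Acc 6: bank0 row4 -> HIT
Acc 7: bank2 row3 -> MISS (open row3); precharges=3
Acc 8: bank0 row1 -> MISS (open row1); precharges=4
Acc 9: bank0 row3 -> MISS (open row3); precharges=5
Acc 10: bank0 row0 -> MISS (open row0); precharges=6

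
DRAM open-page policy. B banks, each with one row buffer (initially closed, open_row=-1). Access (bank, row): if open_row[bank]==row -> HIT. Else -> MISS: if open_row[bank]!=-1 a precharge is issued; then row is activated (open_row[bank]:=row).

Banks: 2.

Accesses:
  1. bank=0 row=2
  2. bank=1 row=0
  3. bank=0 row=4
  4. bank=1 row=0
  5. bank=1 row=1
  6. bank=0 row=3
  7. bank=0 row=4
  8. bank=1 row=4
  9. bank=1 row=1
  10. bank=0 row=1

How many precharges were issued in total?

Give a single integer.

Acc 1: bank0 row2 -> MISS (open row2); precharges=0
Acc 2: bank1 row0 -> MISS (open row0); precharges=0
Acc 3: bank0 row4 -> MISS (open row4); precharges=1
Acc 4: bank1 row0 -> HIT
Acc 5: bank1 row1 -> MISS (open row1); precharges=2
Acc 6: bank0 row3 -> MISS (open row3); precharges=3
Acc 7: bank0 row4 -> MISS (open row4); precharges=4
Acc 8: bank1 row4 -> MISS (open row4); precharges=5
Acc 9: bank1 row1 -> MISS (open row1); precharges=6
Acc 10: bank0 row1 -> MISS (open row1); precharges=7

Answer: 7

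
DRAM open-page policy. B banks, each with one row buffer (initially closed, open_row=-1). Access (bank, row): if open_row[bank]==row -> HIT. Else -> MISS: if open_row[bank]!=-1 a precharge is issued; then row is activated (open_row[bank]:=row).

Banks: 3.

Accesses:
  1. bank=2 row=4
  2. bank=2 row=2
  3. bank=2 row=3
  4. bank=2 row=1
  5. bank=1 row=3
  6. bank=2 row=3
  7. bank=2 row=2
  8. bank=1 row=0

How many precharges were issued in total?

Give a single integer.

Acc 1: bank2 row4 -> MISS (open row4); precharges=0
Acc 2: bank2 row2 -> MISS (open row2); precharges=1
Acc 3: bank2 row3 -> MISS (open row3); precharges=2
Acc 4: bank2 row1 -> MISS (open row1); precharges=3
Acc 5: bank1 row3 -> MISS (open row3); precharges=3
Acc 6: bank2 row3 -> MISS (open row3); precharges=4
Acc 7: bank2 row2 -> MISS (open row2); precharges=5
Acc 8: bank1 row0 -> MISS (open row0); precharges=6

Answer: 6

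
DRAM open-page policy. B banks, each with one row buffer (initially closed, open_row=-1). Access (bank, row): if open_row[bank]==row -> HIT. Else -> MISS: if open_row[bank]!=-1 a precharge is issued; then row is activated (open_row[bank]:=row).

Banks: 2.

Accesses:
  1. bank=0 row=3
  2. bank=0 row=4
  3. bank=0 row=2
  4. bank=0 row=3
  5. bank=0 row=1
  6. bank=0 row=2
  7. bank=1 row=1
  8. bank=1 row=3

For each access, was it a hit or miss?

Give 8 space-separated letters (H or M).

Answer: M M M M M M M M

Derivation:
Acc 1: bank0 row3 -> MISS (open row3); precharges=0
Acc 2: bank0 row4 -> MISS (open row4); precharges=1
Acc 3: bank0 row2 -> MISS (open row2); precharges=2
Acc 4: bank0 row3 -> MISS (open row3); precharges=3
Acc 5: bank0 row1 -> MISS (open row1); precharges=4
Acc 6: bank0 row2 -> MISS (open row2); precharges=5
Acc 7: bank1 row1 -> MISS (open row1); precharges=5
Acc 8: bank1 row3 -> MISS (open row3); precharges=6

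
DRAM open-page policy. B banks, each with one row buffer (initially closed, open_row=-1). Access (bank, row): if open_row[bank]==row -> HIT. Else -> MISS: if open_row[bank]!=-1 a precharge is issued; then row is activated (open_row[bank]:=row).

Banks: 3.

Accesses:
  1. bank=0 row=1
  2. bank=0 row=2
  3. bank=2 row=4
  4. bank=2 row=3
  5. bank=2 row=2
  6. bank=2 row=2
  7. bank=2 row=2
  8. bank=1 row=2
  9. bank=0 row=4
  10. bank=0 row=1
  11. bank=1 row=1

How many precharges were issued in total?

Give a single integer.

Answer: 6

Derivation:
Acc 1: bank0 row1 -> MISS (open row1); precharges=0
Acc 2: bank0 row2 -> MISS (open row2); precharges=1
Acc 3: bank2 row4 -> MISS (open row4); precharges=1
Acc 4: bank2 row3 -> MISS (open row3); precharges=2
Acc 5: bank2 row2 -> MISS (open row2); precharges=3
Acc 6: bank2 row2 -> HIT
Acc 7: bank2 row2 -> HIT
Acc 8: bank1 row2 -> MISS (open row2); precharges=3
Acc 9: bank0 row4 -> MISS (open row4); precharges=4
Acc 10: bank0 row1 -> MISS (open row1); precharges=5
Acc 11: bank1 row1 -> MISS (open row1); precharges=6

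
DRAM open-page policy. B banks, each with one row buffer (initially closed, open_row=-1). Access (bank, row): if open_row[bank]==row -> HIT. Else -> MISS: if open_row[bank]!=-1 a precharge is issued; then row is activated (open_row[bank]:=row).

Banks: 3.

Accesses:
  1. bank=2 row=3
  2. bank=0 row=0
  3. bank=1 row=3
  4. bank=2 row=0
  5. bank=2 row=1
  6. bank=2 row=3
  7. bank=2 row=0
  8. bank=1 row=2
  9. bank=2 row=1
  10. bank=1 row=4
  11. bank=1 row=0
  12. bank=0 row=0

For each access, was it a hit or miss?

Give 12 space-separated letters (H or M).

Answer: M M M M M M M M M M M H

Derivation:
Acc 1: bank2 row3 -> MISS (open row3); precharges=0
Acc 2: bank0 row0 -> MISS (open row0); precharges=0
Acc 3: bank1 row3 -> MISS (open row3); precharges=0
Acc 4: bank2 row0 -> MISS (open row0); precharges=1
Acc 5: bank2 row1 -> MISS (open row1); precharges=2
Acc 6: bank2 row3 -> MISS (open row3); precharges=3
Acc 7: bank2 row0 -> MISS (open row0); precharges=4
Acc 8: bank1 row2 -> MISS (open row2); precharges=5
Acc 9: bank2 row1 -> MISS (open row1); precharges=6
Acc 10: bank1 row4 -> MISS (open row4); precharges=7
Acc 11: bank1 row0 -> MISS (open row0); precharges=8
Acc 12: bank0 row0 -> HIT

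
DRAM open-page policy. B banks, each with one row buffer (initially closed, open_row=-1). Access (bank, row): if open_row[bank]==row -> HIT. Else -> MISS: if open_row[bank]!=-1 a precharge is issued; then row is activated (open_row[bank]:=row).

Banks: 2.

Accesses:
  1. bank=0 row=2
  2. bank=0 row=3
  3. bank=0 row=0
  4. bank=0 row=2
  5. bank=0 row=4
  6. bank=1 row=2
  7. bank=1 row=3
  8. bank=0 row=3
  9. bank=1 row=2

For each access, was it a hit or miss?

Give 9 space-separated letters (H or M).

Acc 1: bank0 row2 -> MISS (open row2); precharges=0
Acc 2: bank0 row3 -> MISS (open row3); precharges=1
Acc 3: bank0 row0 -> MISS (open row0); precharges=2
Acc 4: bank0 row2 -> MISS (open row2); precharges=3
Acc 5: bank0 row4 -> MISS (open row4); precharges=4
Acc 6: bank1 row2 -> MISS (open row2); precharges=4
Acc 7: bank1 row3 -> MISS (open row3); precharges=5
Acc 8: bank0 row3 -> MISS (open row3); precharges=6
Acc 9: bank1 row2 -> MISS (open row2); precharges=7

Answer: M M M M M M M M M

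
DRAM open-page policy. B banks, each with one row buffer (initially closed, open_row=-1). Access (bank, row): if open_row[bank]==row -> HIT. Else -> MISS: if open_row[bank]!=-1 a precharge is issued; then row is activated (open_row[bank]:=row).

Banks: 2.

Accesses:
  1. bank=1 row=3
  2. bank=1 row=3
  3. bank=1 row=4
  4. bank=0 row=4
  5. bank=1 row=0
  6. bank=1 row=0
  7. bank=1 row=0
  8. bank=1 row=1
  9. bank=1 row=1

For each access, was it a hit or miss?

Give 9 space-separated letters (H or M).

Answer: M H M M M H H M H

Derivation:
Acc 1: bank1 row3 -> MISS (open row3); precharges=0
Acc 2: bank1 row3 -> HIT
Acc 3: bank1 row4 -> MISS (open row4); precharges=1
Acc 4: bank0 row4 -> MISS (open row4); precharges=1
Acc 5: bank1 row0 -> MISS (open row0); precharges=2
Acc 6: bank1 row0 -> HIT
Acc 7: bank1 row0 -> HIT
Acc 8: bank1 row1 -> MISS (open row1); precharges=3
Acc 9: bank1 row1 -> HIT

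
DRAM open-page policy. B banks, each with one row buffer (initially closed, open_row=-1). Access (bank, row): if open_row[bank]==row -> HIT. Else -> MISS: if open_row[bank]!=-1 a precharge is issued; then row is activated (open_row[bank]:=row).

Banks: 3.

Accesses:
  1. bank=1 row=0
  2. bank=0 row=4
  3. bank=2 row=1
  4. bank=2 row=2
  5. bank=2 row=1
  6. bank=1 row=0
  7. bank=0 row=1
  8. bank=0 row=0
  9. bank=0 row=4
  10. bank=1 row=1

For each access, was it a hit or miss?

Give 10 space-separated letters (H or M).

Answer: M M M M M H M M M M

Derivation:
Acc 1: bank1 row0 -> MISS (open row0); precharges=0
Acc 2: bank0 row4 -> MISS (open row4); precharges=0
Acc 3: bank2 row1 -> MISS (open row1); precharges=0
Acc 4: bank2 row2 -> MISS (open row2); precharges=1
Acc 5: bank2 row1 -> MISS (open row1); precharges=2
Acc 6: bank1 row0 -> HIT
Acc 7: bank0 row1 -> MISS (open row1); precharges=3
Acc 8: bank0 row0 -> MISS (open row0); precharges=4
Acc 9: bank0 row4 -> MISS (open row4); precharges=5
Acc 10: bank1 row1 -> MISS (open row1); precharges=6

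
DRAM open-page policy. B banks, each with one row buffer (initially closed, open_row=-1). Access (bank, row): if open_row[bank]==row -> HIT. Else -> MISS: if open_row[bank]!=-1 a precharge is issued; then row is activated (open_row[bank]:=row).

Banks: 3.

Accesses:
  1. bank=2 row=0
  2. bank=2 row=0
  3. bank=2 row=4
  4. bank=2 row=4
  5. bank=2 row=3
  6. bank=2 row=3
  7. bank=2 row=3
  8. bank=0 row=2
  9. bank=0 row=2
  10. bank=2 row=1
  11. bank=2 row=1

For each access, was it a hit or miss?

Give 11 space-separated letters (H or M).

Acc 1: bank2 row0 -> MISS (open row0); precharges=0
Acc 2: bank2 row0 -> HIT
Acc 3: bank2 row4 -> MISS (open row4); precharges=1
Acc 4: bank2 row4 -> HIT
Acc 5: bank2 row3 -> MISS (open row3); precharges=2
Acc 6: bank2 row3 -> HIT
Acc 7: bank2 row3 -> HIT
Acc 8: bank0 row2 -> MISS (open row2); precharges=2
Acc 9: bank0 row2 -> HIT
Acc 10: bank2 row1 -> MISS (open row1); precharges=3
Acc 11: bank2 row1 -> HIT

Answer: M H M H M H H M H M H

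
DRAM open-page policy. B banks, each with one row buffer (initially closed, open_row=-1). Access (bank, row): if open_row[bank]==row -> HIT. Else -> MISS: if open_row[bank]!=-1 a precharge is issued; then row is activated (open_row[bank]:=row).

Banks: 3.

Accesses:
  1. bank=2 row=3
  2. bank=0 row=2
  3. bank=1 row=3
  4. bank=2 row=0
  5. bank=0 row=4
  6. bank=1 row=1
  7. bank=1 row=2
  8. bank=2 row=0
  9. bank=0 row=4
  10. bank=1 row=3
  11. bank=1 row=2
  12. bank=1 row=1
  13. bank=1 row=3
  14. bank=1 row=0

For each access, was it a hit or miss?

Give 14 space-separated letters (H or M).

Acc 1: bank2 row3 -> MISS (open row3); precharges=0
Acc 2: bank0 row2 -> MISS (open row2); precharges=0
Acc 3: bank1 row3 -> MISS (open row3); precharges=0
Acc 4: bank2 row0 -> MISS (open row0); precharges=1
Acc 5: bank0 row4 -> MISS (open row4); precharges=2
Acc 6: bank1 row1 -> MISS (open row1); precharges=3
Acc 7: bank1 row2 -> MISS (open row2); precharges=4
Acc 8: bank2 row0 -> HIT
Acc 9: bank0 row4 -> HIT
Acc 10: bank1 row3 -> MISS (open row3); precharges=5
Acc 11: bank1 row2 -> MISS (open row2); precharges=6
Acc 12: bank1 row1 -> MISS (open row1); precharges=7
Acc 13: bank1 row3 -> MISS (open row3); precharges=8
Acc 14: bank1 row0 -> MISS (open row0); precharges=9

Answer: M M M M M M M H H M M M M M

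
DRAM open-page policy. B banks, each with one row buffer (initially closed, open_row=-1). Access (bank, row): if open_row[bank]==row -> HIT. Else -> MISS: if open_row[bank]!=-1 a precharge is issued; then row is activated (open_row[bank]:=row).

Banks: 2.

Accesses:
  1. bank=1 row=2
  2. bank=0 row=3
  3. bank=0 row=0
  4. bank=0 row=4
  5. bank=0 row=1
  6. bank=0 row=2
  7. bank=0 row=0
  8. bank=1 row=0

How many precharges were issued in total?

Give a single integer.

Acc 1: bank1 row2 -> MISS (open row2); precharges=0
Acc 2: bank0 row3 -> MISS (open row3); precharges=0
Acc 3: bank0 row0 -> MISS (open row0); precharges=1
Acc 4: bank0 row4 -> MISS (open row4); precharges=2
Acc 5: bank0 row1 -> MISS (open row1); precharges=3
Acc 6: bank0 row2 -> MISS (open row2); precharges=4
Acc 7: bank0 row0 -> MISS (open row0); precharges=5
Acc 8: bank1 row0 -> MISS (open row0); precharges=6

Answer: 6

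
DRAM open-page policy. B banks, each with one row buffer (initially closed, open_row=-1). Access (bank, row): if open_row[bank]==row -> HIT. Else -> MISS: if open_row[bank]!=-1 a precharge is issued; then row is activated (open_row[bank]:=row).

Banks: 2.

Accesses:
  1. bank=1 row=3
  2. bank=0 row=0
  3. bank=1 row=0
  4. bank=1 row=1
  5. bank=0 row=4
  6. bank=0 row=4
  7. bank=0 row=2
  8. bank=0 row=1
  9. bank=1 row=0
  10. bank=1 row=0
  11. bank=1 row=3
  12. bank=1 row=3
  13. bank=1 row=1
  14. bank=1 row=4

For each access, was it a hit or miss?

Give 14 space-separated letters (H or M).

Acc 1: bank1 row3 -> MISS (open row3); precharges=0
Acc 2: bank0 row0 -> MISS (open row0); precharges=0
Acc 3: bank1 row0 -> MISS (open row0); precharges=1
Acc 4: bank1 row1 -> MISS (open row1); precharges=2
Acc 5: bank0 row4 -> MISS (open row4); precharges=3
Acc 6: bank0 row4 -> HIT
Acc 7: bank0 row2 -> MISS (open row2); precharges=4
Acc 8: bank0 row1 -> MISS (open row1); precharges=5
Acc 9: bank1 row0 -> MISS (open row0); precharges=6
Acc 10: bank1 row0 -> HIT
Acc 11: bank1 row3 -> MISS (open row3); precharges=7
Acc 12: bank1 row3 -> HIT
Acc 13: bank1 row1 -> MISS (open row1); precharges=8
Acc 14: bank1 row4 -> MISS (open row4); precharges=9

Answer: M M M M M H M M M H M H M M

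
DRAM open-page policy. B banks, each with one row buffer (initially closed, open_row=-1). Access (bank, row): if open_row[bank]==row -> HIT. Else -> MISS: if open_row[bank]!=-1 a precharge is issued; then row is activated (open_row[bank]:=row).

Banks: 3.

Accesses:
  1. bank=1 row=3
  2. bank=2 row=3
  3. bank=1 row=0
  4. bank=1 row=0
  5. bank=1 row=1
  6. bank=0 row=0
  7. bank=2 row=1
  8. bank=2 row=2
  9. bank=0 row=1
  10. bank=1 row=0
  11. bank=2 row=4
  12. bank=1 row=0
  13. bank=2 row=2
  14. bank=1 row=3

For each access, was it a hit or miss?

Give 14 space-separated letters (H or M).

Answer: M M M H M M M M M M M H M M

Derivation:
Acc 1: bank1 row3 -> MISS (open row3); precharges=0
Acc 2: bank2 row3 -> MISS (open row3); precharges=0
Acc 3: bank1 row0 -> MISS (open row0); precharges=1
Acc 4: bank1 row0 -> HIT
Acc 5: bank1 row1 -> MISS (open row1); precharges=2
Acc 6: bank0 row0 -> MISS (open row0); precharges=2
Acc 7: bank2 row1 -> MISS (open row1); precharges=3
Acc 8: bank2 row2 -> MISS (open row2); precharges=4
Acc 9: bank0 row1 -> MISS (open row1); precharges=5
Acc 10: bank1 row0 -> MISS (open row0); precharges=6
Acc 11: bank2 row4 -> MISS (open row4); precharges=7
Acc 12: bank1 row0 -> HIT
Acc 13: bank2 row2 -> MISS (open row2); precharges=8
Acc 14: bank1 row3 -> MISS (open row3); precharges=9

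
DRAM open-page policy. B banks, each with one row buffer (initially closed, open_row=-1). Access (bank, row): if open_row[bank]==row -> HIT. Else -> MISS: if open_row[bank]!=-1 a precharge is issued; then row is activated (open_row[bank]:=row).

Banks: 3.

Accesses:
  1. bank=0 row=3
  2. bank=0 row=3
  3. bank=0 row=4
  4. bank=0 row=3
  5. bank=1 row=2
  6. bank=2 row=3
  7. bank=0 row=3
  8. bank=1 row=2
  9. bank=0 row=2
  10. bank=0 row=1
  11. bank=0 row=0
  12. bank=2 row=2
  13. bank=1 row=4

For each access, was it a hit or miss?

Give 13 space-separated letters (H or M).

Answer: M H M M M M H H M M M M M

Derivation:
Acc 1: bank0 row3 -> MISS (open row3); precharges=0
Acc 2: bank0 row3 -> HIT
Acc 3: bank0 row4 -> MISS (open row4); precharges=1
Acc 4: bank0 row3 -> MISS (open row3); precharges=2
Acc 5: bank1 row2 -> MISS (open row2); precharges=2
Acc 6: bank2 row3 -> MISS (open row3); precharges=2
Acc 7: bank0 row3 -> HIT
Acc 8: bank1 row2 -> HIT
Acc 9: bank0 row2 -> MISS (open row2); precharges=3
Acc 10: bank0 row1 -> MISS (open row1); precharges=4
Acc 11: bank0 row0 -> MISS (open row0); precharges=5
Acc 12: bank2 row2 -> MISS (open row2); precharges=6
Acc 13: bank1 row4 -> MISS (open row4); precharges=7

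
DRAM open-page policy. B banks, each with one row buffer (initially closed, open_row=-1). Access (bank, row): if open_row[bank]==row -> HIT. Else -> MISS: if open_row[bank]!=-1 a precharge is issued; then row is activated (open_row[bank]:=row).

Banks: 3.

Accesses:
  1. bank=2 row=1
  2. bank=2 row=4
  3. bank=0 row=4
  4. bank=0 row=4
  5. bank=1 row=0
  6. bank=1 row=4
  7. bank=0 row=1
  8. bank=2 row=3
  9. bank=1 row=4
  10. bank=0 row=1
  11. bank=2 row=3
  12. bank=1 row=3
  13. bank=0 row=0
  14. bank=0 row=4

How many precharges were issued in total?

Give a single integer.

Acc 1: bank2 row1 -> MISS (open row1); precharges=0
Acc 2: bank2 row4 -> MISS (open row4); precharges=1
Acc 3: bank0 row4 -> MISS (open row4); precharges=1
Acc 4: bank0 row4 -> HIT
Acc 5: bank1 row0 -> MISS (open row0); precharges=1
Acc 6: bank1 row4 -> MISS (open row4); precharges=2
Acc 7: bank0 row1 -> MISS (open row1); precharges=3
Acc 8: bank2 row3 -> MISS (open row3); precharges=4
Acc 9: bank1 row4 -> HIT
Acc 10: bank0 row1 -> HIT
Acc 11: bank2 row3 -> HIT
Acc 12: bank1 row3 -> MISS (open row3); precharges=5
Acc 13: bank0 row0 -> MISS (open row0); precharges=6
Acc 14: bank0 row4 -> MISS (open row4); precharges=7

Answer: 7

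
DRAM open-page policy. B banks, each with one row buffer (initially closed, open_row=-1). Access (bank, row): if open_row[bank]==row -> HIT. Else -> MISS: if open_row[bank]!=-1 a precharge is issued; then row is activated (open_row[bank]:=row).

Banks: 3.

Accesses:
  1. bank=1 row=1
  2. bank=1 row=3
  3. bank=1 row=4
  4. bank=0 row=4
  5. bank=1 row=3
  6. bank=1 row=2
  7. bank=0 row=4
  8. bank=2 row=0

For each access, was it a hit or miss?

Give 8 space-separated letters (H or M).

Acc 1: bank1 row1 -> MISS (open row1); precharges=0
Acc 2: bank1 row3 -> MISS (open row3); precharges=1
Acc 3: bank1 row4 -> MISS (open row4); precharges=2
Acc 4: bank0 row4 -> MISS (open row4); precharges=2
Acc 5: bank1 row3 -> MISS (open row3); precharges=3
Acc 6: bank1 row2 -> MISS (open row2); precharges=4
Acc 7: bank0 row4 -> HIT
Acc 8: bank2 row0 -> MISS (open row0); precharges=4

Answer: M M M M M M H M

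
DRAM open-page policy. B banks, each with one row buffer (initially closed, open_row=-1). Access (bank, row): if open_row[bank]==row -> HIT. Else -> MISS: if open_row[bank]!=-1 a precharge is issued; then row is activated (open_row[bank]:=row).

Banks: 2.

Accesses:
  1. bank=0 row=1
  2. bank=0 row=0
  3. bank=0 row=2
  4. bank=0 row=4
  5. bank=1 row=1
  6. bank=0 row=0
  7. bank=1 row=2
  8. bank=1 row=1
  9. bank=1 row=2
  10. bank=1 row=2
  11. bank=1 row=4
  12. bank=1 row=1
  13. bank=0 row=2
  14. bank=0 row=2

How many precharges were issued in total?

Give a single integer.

Answer: 10

Derivation:
Acc 1: bank0 row1 -> MISS (open row1); precharges=0
Acc 2: bank0 row0 -> MISS (open row0); precharges=1
Acc 3: bank0 row2 -> MISS (open row2); precharges=2
Acc 4: bank0 row4 -> MISS (open row4); precharges=3
Acc 5: bank1 row1 -> MISS (open row1); precharges=3
Acc 6: bank0 row0 -> MISS (open row0); precharges=4
Acc 7: bank1 row2 -> MISS (open row2); precharges=5
Acc 8: bank1 row1 -> MISS (open row1); precharges=6
Acc 9: bank1 row2 -> MISS (open row2); precharges=7
Acc 10: bank1 row2 -> HIT
Acc 11: bank1 row4 -> MISS (open row4); precharges=8
Acc 12: bank1 row1 -> MISS (open row1); precharges=9
Acc 13: bank0 row2 -> MISS (open row2); precharges=10
Acc 14: bank0 row2 -> HIT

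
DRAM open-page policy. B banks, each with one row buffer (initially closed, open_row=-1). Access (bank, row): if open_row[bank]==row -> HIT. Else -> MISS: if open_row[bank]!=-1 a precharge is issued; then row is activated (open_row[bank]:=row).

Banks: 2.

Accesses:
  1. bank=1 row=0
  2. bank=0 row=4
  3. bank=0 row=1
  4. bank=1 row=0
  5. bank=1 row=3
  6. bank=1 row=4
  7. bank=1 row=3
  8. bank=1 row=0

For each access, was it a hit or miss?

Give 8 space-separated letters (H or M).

Acc 1: bank1 row0 -> MISS (open row0); precharges=0
Acc 2: bank0 row4 -> MISS (open row4); precharges=0
Acc 3: bank0 row1 -> MISS (open row1); precharges=1
Acc 4: bank1 row0 -> HIT
Acc 5: bank1 row3 -> MISS (open row3); precharges=2
Acc 6: bank1 row4 -> MISS (open row4); precharges=3
Acc 7: bank1 row3 -> MISS (open row3); precharges=4
Acc 8: bank1 row0 -> MISS (open row0); precharges=5

Answer: M M M H M M M M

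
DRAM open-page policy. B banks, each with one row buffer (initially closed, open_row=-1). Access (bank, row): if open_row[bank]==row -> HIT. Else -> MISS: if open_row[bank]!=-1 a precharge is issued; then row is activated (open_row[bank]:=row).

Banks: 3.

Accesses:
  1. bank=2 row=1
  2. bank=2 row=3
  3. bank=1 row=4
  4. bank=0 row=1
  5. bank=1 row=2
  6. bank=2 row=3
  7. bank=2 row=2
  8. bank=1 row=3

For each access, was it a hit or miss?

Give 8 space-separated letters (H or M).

Answer: M M M M M H M M

Derivation:
Acc 1: bank2 row1 -> MISS (open row1); precharges=0
Acc 2: bank2 row3 -> MISS (open row3); precharges=1
Acc 3: bank1 row4 -> MISS (open row4); precharges=1
Acc 4: bank0 row1 -> MISS (open row1); precharges=1
Acc 5: bank1 row2 -> MISS (open row2); precharges=2
Acc 6: bank2 row3 -> HIT
Acc 7: bank2 row2 -> MISS (open row2); precharges=3
Acc 8: bank1 row3 -> MISS (open row3); precharges=4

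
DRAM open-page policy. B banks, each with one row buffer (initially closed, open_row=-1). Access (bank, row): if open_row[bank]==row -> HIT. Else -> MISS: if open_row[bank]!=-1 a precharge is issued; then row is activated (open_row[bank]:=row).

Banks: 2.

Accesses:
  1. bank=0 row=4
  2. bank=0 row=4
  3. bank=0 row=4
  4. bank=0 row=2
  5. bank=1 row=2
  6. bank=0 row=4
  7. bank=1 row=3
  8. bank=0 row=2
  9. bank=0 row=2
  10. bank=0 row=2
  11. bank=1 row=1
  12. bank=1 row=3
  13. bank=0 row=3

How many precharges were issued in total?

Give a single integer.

Acc 1: bank0 row4 -> MISS (open row4); precharges=0
Acc 2: bank0 row4 -> HIT
Acc 3: bank0 row4 -> HIT
Acc 4: bank0 row2 -> MISS (open row2); precharges=1
Acc 5: bank1 row2 -> MISS (open row2); precharges=1
Acc 6: bank0 row4 -> MISS (open row4); precharges=2
Acc 7: bank1 row3 -> MISS (open row3); precharges=3
Acc 8: bank0 row2 -> MISS (open row2); precharges=4
Acc 9: bank0 row2 -> HIT
Acc 10: bank0 row2 -> HIT
Acc 11: bank1 row1 -> MISS (open row1); precharges=5
Acc 12: bank1 row3 -> MISS (open row3); precharges=6
Acc 13: bank0 row3 -> MISS (open row3); precharges=7

Answer: 7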